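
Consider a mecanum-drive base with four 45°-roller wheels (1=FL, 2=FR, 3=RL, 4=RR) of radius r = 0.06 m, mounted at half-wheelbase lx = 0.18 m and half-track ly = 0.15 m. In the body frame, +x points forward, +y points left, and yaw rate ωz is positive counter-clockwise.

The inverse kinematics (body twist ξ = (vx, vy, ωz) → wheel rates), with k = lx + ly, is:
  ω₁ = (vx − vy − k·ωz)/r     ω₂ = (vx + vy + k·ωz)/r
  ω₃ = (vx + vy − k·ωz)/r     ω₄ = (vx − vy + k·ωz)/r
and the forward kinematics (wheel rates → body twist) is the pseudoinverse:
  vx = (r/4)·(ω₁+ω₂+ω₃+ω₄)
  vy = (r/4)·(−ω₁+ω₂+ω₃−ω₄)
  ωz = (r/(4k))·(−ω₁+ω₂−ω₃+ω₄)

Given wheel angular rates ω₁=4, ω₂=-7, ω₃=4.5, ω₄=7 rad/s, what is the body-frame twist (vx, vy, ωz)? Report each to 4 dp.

(0.1275, -0.2025, -0.3864)

k = lx + ly = 0.18 + 0.15 = 0.3300
ω₁+ω₂+ω₃+ω₄ = 8.5000  →  vx = (0.06/4)·8.5000 = 0.1275
−ω₁+ω₂+ω₃−ω₄ = -13.5000  →  vy = (0.06/4)·-13.5000 = -0.2025
−ω₁+ω₂−ω₃+ω₄ = -8.5000  →  ωz = (0.06/1.3200)·-8.5000 = -0.3864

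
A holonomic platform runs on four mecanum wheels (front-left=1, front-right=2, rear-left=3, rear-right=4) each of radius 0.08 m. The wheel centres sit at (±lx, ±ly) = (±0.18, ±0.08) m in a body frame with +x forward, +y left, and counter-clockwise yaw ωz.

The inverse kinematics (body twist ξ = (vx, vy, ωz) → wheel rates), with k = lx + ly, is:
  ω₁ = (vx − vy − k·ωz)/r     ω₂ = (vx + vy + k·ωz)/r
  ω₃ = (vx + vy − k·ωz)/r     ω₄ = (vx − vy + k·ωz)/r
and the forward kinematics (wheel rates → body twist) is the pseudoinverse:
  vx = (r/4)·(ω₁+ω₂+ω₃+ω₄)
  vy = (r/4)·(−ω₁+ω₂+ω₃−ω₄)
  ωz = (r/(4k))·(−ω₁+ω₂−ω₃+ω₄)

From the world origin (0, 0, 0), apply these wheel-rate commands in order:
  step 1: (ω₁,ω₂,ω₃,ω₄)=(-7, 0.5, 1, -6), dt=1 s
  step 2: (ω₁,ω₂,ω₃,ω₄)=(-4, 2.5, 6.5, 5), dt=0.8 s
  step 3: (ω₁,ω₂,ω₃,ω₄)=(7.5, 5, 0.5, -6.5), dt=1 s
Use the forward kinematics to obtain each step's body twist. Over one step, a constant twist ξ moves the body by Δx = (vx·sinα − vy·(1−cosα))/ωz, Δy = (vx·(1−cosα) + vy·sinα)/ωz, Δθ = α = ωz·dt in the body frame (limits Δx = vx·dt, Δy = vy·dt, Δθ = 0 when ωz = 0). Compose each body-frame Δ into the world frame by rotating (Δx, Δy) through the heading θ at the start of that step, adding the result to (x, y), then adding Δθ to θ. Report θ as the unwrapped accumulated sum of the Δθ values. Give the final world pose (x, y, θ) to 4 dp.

(0.0253, 0.5267, -0.3846)

step 1: ξ=(vx,vy,ωz)=(-0.2300, 0.2900, 0.0385), dt=1.0 → body Δ=(-0.2355, 0.2855, 0.0385) → world pose (-0.2355, 0.2855, 0.0385)
step 2: ξ=(vx,vy,ωz)=(0.2000, 0.1600, 0.3846), dt=0.8 → body Δ=(0.1379, 0.1504, 0.3077) → world pose (-0.1035, 0.4411, 0.3462)
step 3: ξ=(vx,vy,ωz)=(0.1300, 0.0900, -0.7308), dt=1.0 → body Δ=(0.1502, 0.0368, -0.7308) → world pose (0.0253, 0.5267, -0.3846)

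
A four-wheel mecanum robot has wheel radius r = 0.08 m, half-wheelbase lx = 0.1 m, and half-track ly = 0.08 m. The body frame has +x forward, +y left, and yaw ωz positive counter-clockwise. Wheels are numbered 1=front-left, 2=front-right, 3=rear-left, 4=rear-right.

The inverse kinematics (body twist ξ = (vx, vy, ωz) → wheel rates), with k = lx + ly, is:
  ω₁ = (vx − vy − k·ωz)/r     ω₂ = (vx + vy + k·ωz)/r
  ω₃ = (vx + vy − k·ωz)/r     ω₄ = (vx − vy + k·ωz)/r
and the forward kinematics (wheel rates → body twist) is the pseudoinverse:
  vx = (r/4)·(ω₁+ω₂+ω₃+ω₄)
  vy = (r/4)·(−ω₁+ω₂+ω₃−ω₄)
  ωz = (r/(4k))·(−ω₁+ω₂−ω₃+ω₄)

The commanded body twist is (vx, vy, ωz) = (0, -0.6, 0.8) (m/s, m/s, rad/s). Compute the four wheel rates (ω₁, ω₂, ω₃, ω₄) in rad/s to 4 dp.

k = lx + ly = 0.1 + 0.08 = 0.1800;  k·ωz = 0.1800·0.8 = 0.1440
ω₁ (FL) = (vx − vy − k·ωz)/r = 0.4560/0.08 = 5.7000
ω₂ (FR) = (vx + vy + k·ωz)/r = -0.4560/0.08 = -5.7000
ω₃ (RL) = (vx + vy − k·ωz)/r = -0.7440/0.08 = -9.3000
ω₄ (RR) = (vx − vy + k·ωz)/r = 0.7440/0.08 = 9.3000

(5.7000, -5.7000, -9.3000, 9.3000)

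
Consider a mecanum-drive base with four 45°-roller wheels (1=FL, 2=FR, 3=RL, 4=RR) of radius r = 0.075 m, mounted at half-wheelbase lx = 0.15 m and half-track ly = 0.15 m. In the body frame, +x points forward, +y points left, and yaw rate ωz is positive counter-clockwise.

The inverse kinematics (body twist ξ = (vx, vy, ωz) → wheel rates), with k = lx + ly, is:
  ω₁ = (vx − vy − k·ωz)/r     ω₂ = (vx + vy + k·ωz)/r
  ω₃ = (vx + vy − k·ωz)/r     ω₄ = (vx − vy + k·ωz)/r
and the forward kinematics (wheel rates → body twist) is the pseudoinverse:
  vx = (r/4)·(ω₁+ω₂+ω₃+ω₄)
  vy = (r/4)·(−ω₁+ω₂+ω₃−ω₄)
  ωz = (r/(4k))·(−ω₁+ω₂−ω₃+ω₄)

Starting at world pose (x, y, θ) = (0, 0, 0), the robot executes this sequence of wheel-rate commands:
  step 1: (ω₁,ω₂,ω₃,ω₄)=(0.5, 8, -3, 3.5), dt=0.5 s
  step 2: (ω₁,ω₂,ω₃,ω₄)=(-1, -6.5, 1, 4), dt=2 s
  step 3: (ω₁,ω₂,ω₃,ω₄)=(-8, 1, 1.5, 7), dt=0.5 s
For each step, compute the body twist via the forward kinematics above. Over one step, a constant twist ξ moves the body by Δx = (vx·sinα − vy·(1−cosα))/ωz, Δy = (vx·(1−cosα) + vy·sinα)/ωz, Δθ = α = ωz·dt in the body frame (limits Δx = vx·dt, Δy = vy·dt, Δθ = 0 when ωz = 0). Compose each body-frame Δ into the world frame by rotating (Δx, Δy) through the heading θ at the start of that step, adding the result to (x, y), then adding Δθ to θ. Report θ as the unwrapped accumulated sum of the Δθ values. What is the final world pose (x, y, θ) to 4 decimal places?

step 1: ξ=(vx,vy,ωz)=(0.1688, 0.0187, 0.8750), dt=0.5 → body Δ=(0.0797, 0.0272, 0.4375) → world pose (0.0797, 0.0272, 0.4375)
step 2: ξ=(vx,vy,ωz)=(-0.0469, -0.1594, -0.1562), dt=2.0 → body Δ=(-0.1416, -0.2991, -0.3125) → world pose (0.0781, -0.3037, 0.1250)
step 3: ξ=(vx,vy,ωz)=(0.0281, 0.0656, 0.9062), dt=0.5 → body Δ=(0.0063, 0.0348, 0.4531) → world pose (0.0800, -0.2683, 0.5781)

(0.0800, -0.2683, 0.5781)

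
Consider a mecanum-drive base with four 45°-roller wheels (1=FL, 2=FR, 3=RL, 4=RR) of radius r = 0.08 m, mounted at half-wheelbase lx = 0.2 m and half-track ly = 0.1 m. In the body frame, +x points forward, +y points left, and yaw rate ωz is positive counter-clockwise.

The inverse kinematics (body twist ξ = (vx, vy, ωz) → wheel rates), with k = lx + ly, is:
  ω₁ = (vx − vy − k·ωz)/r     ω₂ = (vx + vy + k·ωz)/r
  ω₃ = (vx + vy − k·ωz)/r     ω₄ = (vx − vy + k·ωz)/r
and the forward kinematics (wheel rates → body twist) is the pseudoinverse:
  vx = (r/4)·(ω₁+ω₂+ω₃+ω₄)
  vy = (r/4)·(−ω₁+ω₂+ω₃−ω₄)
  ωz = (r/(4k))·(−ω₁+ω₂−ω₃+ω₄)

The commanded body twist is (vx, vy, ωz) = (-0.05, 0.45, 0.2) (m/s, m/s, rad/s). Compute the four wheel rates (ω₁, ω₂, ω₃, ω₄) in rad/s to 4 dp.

(-7.0000, 5.7500, 4.2500, -5.5000)

k = lx + ly = 0.2 + 0.1 = 0.3000;  k·ωz = 0.3000·0.2 = 0.0600
ω₁ (FL) = (vx − vy − k·ωz)/r = -0.5600/0.08 = -7.0000
ω₂ (FR) = (vx + vy + k·ωz)/r = 0.4600/0.08 = 5.7500
ω₃ (RL) = (vx + vy − k·ωz)/r = 0.3400/0.08 = 4.2500
ω₄ (RR) = (vx − vy + k·ωz)/r = -0.4400/0.08 = -5.5000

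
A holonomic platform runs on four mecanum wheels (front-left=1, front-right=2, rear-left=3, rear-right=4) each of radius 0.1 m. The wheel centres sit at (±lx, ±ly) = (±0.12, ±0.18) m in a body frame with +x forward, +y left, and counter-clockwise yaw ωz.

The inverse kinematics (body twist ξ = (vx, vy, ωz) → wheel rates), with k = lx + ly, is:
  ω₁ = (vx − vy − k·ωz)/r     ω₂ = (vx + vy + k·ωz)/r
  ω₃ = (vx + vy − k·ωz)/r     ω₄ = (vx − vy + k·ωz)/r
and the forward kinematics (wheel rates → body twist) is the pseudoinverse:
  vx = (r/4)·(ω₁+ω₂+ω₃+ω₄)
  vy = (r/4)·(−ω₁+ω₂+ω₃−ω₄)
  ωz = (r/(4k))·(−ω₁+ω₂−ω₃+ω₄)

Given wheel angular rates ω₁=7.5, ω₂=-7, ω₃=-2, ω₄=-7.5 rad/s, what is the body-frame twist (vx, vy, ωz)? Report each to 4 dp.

(-0.2250, -0.2250, -1.6667)

k = lx + ly = 0.12 + 0.18 = 0.3000
ω₁+ω₂+ω₃+ω₄ = -9.0000  →  vx = (0.1/4)·-9.0000 = -0.2250
−ω₁+ω₂+ω₃−ω₄ = -9.0000  →  vy = (0.1/4)·-9.0000 = -0.2250
−ω₁+ω₂−ω₃+ω₄ = -20.0000  →  ωz = (0.1/1.2000)·-20.0000 = -1.6667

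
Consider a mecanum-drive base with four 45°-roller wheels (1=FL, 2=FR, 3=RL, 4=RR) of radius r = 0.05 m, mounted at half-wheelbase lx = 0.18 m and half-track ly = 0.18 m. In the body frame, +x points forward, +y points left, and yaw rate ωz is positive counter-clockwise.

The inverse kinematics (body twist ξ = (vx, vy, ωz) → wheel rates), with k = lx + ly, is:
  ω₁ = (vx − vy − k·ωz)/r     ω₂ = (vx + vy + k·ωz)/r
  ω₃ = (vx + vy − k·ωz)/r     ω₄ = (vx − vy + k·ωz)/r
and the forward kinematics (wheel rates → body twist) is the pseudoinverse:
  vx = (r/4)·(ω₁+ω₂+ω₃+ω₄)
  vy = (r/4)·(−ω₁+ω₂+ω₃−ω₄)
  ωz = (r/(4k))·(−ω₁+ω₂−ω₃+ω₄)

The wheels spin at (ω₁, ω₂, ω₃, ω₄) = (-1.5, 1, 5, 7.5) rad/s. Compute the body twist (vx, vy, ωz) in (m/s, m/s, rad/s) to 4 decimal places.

(0.1500, 0.0000, 0.1736)

k = lx + ly = 0.18 + 0.18 = 0.3600
ω₁+ω₂+ω₃+ω₄ = 12.0000  →  vx = (0.05/4)·12.0000 = 0.1500
−ω₁+ω₂+ω₃−ω₄ = 0.0000  →  vy = (0.05/4)·0.0000 = 0.0000
−ω₁+ω₂−ω₃+ω₄ = 5.0000  →  ωz = (0.05/1.4400)·5.0000 = 0.1736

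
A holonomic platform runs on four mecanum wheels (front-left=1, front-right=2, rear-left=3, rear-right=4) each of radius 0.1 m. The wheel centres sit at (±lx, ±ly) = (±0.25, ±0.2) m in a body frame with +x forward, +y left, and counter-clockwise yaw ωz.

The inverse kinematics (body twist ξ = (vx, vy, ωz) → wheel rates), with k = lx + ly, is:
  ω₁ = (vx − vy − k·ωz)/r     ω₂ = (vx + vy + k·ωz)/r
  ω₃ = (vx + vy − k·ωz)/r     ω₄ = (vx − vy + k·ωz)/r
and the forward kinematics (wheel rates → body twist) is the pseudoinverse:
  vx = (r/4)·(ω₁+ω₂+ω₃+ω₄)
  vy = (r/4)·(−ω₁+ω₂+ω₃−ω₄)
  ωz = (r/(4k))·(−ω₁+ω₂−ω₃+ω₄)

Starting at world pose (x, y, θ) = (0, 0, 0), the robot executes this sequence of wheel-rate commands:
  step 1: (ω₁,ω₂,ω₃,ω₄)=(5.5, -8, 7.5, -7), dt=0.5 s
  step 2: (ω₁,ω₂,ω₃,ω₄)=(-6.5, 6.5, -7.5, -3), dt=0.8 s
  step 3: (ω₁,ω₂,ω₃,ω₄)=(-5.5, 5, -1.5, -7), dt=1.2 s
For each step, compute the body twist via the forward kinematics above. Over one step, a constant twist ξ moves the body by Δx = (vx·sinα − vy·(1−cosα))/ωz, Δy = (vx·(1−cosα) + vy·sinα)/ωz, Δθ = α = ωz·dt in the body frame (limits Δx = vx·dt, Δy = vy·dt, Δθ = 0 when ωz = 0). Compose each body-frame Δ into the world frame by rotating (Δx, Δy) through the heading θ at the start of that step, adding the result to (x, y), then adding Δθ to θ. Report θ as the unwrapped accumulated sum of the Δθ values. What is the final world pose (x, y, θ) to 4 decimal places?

(-0.4888, 0.6781, 0.3333)

step 1: ξ=(vx,vy,ωz)=(-0.0500, 0.0250, -1.5556), dt=0.5 → body Δ=(-0.0179, 0.0205, -0.7778) → world pose (-0.0179, 0.0205, -0.7778)
step 2: ξ=(vx,vy,ωz)=(-0.2625, 0.2125, 0.9722), dt=0.8 → body Δ=(-0.2523, 0.0757, 0.7778) → world pose (-0.1445, 0.2515, 0.0000)
step 3: ξ=(vx,vy,ωz)=(-0.2250, 0.4000, 0.2778), dt=1.2 → body Δ=(-0.3443, 0.4266, 0.3333) → world pose (-0.4888, 0.6781, 0.3333)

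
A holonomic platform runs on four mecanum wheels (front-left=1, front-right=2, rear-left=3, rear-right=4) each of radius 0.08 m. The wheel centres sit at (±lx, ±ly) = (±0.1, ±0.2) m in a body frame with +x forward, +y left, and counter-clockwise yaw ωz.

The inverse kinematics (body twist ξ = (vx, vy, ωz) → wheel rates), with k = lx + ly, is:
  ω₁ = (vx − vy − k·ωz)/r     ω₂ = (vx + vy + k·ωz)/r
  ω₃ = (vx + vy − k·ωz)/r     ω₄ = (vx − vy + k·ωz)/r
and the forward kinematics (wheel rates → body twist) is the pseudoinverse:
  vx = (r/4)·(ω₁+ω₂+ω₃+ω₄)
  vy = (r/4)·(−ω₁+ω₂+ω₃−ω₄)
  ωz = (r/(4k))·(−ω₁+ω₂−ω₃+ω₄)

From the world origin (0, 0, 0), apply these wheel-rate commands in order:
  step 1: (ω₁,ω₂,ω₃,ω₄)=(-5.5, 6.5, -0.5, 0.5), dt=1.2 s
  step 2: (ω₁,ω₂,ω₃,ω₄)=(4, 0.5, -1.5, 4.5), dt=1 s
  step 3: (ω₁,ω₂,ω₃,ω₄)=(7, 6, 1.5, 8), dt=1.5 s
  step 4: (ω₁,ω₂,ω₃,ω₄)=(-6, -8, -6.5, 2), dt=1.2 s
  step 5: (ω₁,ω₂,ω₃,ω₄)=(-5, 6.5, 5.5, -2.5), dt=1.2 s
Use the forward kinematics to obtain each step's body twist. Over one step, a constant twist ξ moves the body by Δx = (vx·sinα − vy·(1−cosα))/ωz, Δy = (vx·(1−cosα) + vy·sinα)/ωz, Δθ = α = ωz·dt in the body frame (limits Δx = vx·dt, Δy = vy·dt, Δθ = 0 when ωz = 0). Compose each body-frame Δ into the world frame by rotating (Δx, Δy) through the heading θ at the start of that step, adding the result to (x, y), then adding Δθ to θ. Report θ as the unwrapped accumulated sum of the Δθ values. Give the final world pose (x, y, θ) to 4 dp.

step 1: ξ=(vx,vy,ωz)=(0.0200, 0.2200, 0.8667), dt=1.2 → body Δ=(-0.1054, 0.2303, 1.0400) → world pose (-0.1054, 0.2303, 1.0400)
step 2: ξ=(vx,vy,ωz)=(0.1500, -0.1900, 0.1667), dt=1.0 → body Δ=(0.1651, -0.1767, 0.1667) → world pose (0.1305, 0.2833, 1.2067)
step 3: ξ=(vx,vy,ωz)=(0.4500, -0.1500, 0.3667), dt=1.5 → body Δ=(0.7018, -0.0328, 0.5500) → world pose (0.4111, 0.9274, 1.7567)
step 4: ξ=(vx,vy,ωz)=(-0.3700, -0.2100, 0.4333), dt=1.2 → body Δ=(-0.3602, -0.3537, 0.5200) → world pose (0.8252, 0.6387, 2.2767)
step 5: ξ=(vx,vy,ωz)=(0.0900, 0.3900, 0.2333), dt=1.2 → body Δ=(0.0415, 0.4769, 0.2800) → world pose (0.4353, 0.3609, 2.5567)

(0.4353, 0.3609, 2.5567)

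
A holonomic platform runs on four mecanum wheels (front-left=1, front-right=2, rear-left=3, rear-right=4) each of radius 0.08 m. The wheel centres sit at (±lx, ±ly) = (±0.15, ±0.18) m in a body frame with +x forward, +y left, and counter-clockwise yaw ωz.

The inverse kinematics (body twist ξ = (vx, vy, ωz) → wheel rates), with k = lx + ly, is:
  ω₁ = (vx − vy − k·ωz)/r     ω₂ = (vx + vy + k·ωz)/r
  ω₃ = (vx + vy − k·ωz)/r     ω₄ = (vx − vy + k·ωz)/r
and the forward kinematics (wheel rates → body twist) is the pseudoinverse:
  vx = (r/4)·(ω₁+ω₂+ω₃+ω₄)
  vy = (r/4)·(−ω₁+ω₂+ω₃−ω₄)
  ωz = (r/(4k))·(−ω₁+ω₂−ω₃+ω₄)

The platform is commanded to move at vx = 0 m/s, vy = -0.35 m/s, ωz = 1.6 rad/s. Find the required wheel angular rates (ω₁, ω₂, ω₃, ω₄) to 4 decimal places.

k = lx + ly = 0.15 + 0.18 = 0.3300;  k·ωz = 0.3300·1.6 = 0.5280
ω₁ (FL) = (vx − vy − k·ωz)/r = -0.1780/0.08 = -2.2250
ω₂ (FR) = (vx + vy + k·ωz)/r = 0.1780/0.08 = 2.2250
ω₃ (RL) = (vx + vy − k·ωz)/r = -0.8780/0.08 = -10.9750
ω₄ (RR) = (vx − vy + k·ωz)/r = 0.8780/0.08 = 10.9750

(-2.2250, 2.2250, -10.9750, 10.9750)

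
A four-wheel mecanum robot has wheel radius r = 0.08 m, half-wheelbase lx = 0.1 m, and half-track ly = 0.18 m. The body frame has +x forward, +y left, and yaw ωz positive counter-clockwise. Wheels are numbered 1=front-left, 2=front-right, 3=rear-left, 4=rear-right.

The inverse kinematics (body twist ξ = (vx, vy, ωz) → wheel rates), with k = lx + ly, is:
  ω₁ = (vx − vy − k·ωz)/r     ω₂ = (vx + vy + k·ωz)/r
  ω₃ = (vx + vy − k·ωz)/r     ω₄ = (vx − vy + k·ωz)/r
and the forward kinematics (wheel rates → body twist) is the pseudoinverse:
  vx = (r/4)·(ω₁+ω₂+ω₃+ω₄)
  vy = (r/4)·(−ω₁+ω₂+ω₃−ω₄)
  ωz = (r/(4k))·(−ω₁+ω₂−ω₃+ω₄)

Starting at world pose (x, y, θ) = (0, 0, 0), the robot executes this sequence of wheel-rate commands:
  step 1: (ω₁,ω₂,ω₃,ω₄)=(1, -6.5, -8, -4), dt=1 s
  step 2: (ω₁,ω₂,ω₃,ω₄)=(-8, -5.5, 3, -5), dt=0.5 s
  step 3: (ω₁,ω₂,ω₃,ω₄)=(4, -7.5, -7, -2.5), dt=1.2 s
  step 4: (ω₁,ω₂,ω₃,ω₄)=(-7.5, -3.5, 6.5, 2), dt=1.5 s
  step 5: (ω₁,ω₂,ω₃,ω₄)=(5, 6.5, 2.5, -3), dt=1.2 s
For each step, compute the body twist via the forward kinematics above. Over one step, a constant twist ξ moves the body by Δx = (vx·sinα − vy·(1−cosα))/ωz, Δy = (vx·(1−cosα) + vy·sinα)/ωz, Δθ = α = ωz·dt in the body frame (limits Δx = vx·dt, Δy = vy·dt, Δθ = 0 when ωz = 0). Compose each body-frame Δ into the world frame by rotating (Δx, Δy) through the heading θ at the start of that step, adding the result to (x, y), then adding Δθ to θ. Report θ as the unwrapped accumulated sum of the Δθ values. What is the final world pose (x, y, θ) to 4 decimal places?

step 1: ξ=(vx,vy,ωz)=(-0.3500, -0.2300, -0.2500), dt=1.0 → body Δ=(-0.3750, -0.1841, -0.2500) → world pose (-0.3750, -0.1841, -0.2500)
step 2: ξ=(vx,vy,ωz)=(-0.3100, 0.2100, -0.3929), dt=0.5 → body Δ=(-0.1437, 0.1195, -0.1964) → world pose (-0.4847, -0.0327, -0.4464)
step 3: ξ=(vx,vy,ωz)=(-0.2600, -0.3200, -0.5000), dt=1.2 → body Δ=(-0.4054, -0.2705, -0.6000) → world pose (-0.9671, -0.1017, -1.0464)
step 4: ξ=(vx,vy,ωz)=(-0.0500, 0.1700, -0.0357), dt=1.5 → body Δ=(-0.0681, 0.2569, -0.0536) → world pose (-0.7789, 0.0858, -1.1000)
step 5: ξ=(vx,vy,ωz)=(0.2200, 0.1400, -0.2857), dt=1.2 → body Δ=(0.2874, 0.1199, -0.3429) → world pose (-0.5417, -0.1159, -1.4429)

(-0.5417, -0.1159, -1.4429)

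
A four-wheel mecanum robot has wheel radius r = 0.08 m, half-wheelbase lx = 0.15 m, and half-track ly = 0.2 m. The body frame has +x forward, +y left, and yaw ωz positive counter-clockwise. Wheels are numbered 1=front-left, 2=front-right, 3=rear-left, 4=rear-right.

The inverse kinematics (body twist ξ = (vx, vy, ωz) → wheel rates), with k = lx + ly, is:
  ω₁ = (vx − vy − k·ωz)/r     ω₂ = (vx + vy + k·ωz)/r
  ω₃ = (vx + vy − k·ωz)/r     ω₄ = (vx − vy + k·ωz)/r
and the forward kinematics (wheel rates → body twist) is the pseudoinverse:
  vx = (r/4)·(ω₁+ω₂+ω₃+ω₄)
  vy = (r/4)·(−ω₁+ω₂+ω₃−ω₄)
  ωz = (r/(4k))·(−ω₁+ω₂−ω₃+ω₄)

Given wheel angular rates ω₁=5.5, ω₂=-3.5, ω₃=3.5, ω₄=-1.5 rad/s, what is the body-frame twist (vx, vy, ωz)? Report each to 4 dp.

(0.0800, -0.0800, -0.8000)

k = lx + ly = 0.15 + 0.2 = 0.3500
ω₁+ω₂+ω₃+ω₄ = 4.0000  →  vx = (0.08/4)·4.0000 = 0.0800
−ω₁+ω₂+ω₃−ω₄ = -4.0000  →  vy = (0.08/4)·-4.0000 = -0.0800
−ω₁+ω₂−ω₃+ω₄ = -14.0000  →  ωz = (0.08/1.4000)·-14.0000 = -0.8000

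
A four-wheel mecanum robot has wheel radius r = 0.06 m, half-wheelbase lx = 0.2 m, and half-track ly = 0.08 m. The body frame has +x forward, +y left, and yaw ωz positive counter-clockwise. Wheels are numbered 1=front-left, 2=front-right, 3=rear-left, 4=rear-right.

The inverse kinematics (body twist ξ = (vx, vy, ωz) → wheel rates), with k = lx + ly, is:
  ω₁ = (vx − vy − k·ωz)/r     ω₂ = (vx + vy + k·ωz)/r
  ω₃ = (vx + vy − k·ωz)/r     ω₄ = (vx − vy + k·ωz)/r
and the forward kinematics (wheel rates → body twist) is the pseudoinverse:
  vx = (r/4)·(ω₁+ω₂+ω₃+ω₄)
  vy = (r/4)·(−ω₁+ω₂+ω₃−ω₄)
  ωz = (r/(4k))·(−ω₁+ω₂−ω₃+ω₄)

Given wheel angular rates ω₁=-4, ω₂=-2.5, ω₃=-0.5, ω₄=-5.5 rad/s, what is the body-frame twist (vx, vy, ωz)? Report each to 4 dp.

(-0.1875, 0.0975, -0.1875)

k = lx + ly = 0.2 + 0.08 = 0.2800
ω₁+ω₂+ω₃+ω₄ = -12.5000  →  vx = (0.06/4)·-12.5000 = -0.1875
−ω₁+ω₂+ω₃−ω₄ = 6.5000  →  vy = (0.06/4)·6.5000 = 0.0975
−ω₁+ω₂−ω₃+ω₄ = -3.5000  →  ωz = (0.06/1.1200)·-3.5000 = -0.1875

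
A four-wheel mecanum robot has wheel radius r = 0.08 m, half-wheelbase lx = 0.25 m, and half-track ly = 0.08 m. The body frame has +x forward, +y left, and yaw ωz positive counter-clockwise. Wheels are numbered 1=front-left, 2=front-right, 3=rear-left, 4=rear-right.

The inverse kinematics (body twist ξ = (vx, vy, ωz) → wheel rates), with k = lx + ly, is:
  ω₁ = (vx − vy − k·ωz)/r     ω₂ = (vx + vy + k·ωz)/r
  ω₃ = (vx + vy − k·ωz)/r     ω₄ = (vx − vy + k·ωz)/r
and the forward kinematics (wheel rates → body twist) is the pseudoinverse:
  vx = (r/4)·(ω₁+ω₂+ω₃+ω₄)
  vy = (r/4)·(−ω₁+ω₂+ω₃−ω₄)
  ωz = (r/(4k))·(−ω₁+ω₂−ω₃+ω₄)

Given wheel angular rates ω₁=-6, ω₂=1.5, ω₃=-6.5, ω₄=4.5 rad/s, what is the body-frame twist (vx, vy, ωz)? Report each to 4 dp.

k = lx + ly = 0.25 + 0.08 = 0.3300
ω₁+ω₂+ω₃+ω₄ = -6.5000  →  vx = (0.08/4)·-6.5000 = -0.1300
−ω₁+ω₂+ω₃−ω₄ = -3.5000  →  vy = (0.08/4)·-3.5000 = -0.0700
−ω₁+ω₂−ω₃+ω₄ = 18.5000  →  ωz = (0.08/1.3200)·18.5000 = 1.1212

(-0.1300, -0.0700, 1.1212)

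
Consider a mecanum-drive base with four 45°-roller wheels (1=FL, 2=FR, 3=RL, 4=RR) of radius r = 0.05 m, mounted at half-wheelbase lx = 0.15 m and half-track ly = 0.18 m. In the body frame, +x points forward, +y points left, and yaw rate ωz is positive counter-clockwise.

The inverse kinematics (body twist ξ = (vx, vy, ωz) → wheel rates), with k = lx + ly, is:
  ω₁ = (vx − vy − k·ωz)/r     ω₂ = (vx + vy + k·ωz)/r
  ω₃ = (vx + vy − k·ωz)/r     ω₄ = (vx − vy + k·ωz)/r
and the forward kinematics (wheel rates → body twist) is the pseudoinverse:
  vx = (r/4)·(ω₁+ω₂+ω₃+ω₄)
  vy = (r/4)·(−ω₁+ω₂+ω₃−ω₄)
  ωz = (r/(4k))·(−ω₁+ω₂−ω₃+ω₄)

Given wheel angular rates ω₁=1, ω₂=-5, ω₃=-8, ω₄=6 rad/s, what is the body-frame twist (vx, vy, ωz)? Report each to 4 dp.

k = lx + ly = 0.15 + 0.18 = 0.3300
ω₁+ω₂+ω₃+ω₄ = -6.0000  →  vx = (0.05/4)·-6.0000 = -0.0750
−ω₁+ω₂+ω₃−ω₄ = -20.0000  →  vy = (0.05/4)·-20.0000 = -0.2500
−ω₁+ω₂−ω₃+ω₄ = 8.0000  →  ωz = (0.05/1.3200)·8.0000 = 0.3030

(-0.0750, -0.2500, 0.3030)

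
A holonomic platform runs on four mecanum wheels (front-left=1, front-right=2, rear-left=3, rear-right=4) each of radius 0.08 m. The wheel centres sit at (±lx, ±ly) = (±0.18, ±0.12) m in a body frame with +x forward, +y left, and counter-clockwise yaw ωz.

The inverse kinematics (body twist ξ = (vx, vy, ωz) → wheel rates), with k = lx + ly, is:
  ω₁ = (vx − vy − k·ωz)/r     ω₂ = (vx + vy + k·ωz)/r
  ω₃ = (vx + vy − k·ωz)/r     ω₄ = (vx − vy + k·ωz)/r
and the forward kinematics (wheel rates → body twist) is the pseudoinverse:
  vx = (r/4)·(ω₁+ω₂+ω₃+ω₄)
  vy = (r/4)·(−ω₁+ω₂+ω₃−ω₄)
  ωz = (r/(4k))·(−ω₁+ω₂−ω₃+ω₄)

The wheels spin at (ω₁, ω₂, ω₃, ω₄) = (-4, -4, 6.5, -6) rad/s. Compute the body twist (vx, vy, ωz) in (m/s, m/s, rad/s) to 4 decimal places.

k = lx + ly = 0.18 + 0.12 = 0.3000
ω₁+ω₂+ω₃+ω₄ = -7.5000  →  vx = (0.08/4)·-7.5000 = -0.1500
−ω₁+ω₂+ω₃−ω₄ = 12.5000  →  vy = (0.08/4)·12.5000 = 0.2500
−ω₁+ω₂−ω₃+ω₄ = -12.5000  →  ωz = (0.08/1.2000)·-12.5000 = -0.8333

(-0.1500, 0.2500, -0.8333)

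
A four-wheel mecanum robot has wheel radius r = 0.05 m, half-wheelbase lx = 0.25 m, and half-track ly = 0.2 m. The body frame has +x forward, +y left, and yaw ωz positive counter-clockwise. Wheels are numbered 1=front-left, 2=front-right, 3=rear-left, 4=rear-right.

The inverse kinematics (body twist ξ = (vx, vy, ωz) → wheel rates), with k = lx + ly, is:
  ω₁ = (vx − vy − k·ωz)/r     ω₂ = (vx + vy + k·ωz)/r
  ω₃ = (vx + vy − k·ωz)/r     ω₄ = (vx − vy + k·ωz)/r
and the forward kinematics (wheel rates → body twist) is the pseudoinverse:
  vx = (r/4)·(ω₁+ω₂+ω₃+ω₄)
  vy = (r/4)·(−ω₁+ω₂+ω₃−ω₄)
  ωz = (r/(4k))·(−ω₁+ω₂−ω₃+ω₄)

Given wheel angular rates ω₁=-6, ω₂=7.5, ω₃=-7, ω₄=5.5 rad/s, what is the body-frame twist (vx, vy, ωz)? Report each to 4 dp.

k = lx + ly = 0.25 + 0.2 = 0.4500
ω₁+ω₂+ω₃+ω₄ = 0.0000  →  vx = (0.05/4)·0.0000 = 0.0000
−ω₁+ω₂+ω₃−ω₄ = 1.0000  →  vy = (0.05/4)·1.0000 = 0.0125
−ω₁+ω₂−ω₃+ω₄ = 26.0000  →  ωz = (0.05/1.8000)·26.0000 = 0.7222

(0.0000, 0.0125, 0.7222)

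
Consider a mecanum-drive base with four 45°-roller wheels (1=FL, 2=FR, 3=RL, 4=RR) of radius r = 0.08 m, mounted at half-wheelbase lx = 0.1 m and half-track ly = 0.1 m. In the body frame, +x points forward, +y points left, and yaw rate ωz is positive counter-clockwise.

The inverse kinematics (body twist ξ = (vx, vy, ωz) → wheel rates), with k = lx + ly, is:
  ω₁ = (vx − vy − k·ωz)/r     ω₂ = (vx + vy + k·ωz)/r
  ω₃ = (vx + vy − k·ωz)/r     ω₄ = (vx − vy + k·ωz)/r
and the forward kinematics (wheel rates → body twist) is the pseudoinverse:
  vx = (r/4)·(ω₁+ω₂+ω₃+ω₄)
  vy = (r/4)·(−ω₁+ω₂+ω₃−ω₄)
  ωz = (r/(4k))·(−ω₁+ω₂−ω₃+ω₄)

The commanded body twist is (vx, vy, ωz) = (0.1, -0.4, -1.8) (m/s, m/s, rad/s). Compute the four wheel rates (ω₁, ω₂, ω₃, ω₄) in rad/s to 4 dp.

(10.7500, -8.2500, 0.7500, 1.7500)

k = lx + ly = 0.1 + 0.1 = 0.2000;  k·ωz = 0.2000·-1.8 = -0.3600
ω₁ (FL) = (vx − vy − k·ωz)/r = 0.8600/0.08 = 10.7500
ω₂ (FR) = (vx + vy + k·ωz)/r = -0.6600/0.08 = -8.2500
ω₃ (RL) = (vx + vy − k·ωz)/r = 0.0600/0.08 = 0.7500
ω₄ (RR) = (vx − vy + k·ωz)/r = 0.1400/0.08 = 1.7500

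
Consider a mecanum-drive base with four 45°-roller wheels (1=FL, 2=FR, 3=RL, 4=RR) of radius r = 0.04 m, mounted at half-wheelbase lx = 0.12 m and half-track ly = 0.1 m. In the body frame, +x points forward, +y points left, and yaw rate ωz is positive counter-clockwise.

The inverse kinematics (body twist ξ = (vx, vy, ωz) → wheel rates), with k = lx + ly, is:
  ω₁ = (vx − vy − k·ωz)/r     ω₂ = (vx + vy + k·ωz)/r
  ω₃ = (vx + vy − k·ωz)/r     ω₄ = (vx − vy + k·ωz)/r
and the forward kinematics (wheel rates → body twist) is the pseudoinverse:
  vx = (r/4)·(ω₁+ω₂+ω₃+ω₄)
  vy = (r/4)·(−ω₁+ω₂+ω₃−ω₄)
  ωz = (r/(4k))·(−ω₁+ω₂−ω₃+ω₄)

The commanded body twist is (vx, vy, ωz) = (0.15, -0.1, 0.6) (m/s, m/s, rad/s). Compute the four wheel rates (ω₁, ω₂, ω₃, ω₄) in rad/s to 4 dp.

(2.9500, 4.5500, -2.0500, 9.5500)

k = lx + ly = 0.12 + 0.1 = 0.2200;  k·ωz = 0.2200·0.6 = 0.1320
ω₁ (FL) = (vx − vy − k·ωz)/r = 0.1180/0.04 = 2.9500
ω₂ (FR) = (vx + vy + k·ωz)/r = 0.1820/0.04 = 4.5500
ω₃ (RL) = (vx + vy − k·ωz)/r = -0.0820/0.04 = -2.0500
ω₄ (RR) = (vx − vy + k·ωz)/r = 0.3820/0.04 = 9.5500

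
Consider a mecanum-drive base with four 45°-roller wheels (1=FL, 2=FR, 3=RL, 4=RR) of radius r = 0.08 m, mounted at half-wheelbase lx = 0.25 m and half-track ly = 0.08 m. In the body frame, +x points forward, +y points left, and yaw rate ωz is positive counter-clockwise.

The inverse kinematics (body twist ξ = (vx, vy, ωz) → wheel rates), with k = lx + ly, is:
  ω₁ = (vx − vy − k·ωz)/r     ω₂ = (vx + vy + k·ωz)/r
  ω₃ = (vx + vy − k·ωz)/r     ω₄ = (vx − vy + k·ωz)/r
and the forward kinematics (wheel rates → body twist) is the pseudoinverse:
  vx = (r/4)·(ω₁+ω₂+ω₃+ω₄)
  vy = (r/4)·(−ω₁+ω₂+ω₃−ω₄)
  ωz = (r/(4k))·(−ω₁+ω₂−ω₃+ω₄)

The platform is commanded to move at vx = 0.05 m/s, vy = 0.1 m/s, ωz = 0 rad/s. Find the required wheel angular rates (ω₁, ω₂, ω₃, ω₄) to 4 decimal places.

(-0.6250, 1.8750, 1.8750, -0.6250)

k = lx + ly = 0.25 + 0.08 = 0.3300;  k·ωz = 0.3300·0 = 0.0000
ω₁ (FL) = (vx − vy − k·ωz)/r = -0.0500/0.08 = -0.6250
ω₂ (FR) = (vx + vy + k·ωz)/r = 0.1500/0.08 = 1.8750
ω₃ (RL) = (vx + vy − k·ωz)/r = 0.1500/0.08 = 1.8750
ω₄ (RR) = (vx − vy + k·ωz)/r = -0.0500/0.08 = -0.6250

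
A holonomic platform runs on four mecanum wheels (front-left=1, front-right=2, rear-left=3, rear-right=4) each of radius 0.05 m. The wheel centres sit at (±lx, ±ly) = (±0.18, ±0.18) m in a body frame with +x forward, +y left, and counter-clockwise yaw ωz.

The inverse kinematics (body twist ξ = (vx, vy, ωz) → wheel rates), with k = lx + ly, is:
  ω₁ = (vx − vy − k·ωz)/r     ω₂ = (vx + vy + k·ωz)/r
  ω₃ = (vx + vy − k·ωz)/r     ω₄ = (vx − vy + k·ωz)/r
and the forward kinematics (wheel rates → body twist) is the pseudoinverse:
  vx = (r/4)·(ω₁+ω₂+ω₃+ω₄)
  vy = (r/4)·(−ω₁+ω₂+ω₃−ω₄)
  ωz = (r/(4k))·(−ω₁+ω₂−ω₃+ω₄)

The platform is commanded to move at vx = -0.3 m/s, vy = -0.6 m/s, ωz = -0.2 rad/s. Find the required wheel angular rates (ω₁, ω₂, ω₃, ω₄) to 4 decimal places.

k = lx + ly = 0.18 + 0.18 = 0.3600;  k·ωz = 0.3600·-0.2 = -0.0720
ω₁ (FL) = (vx − vy − k·ωz)/r = 0.3720/0.05 = 7.4400
ω₂ (FR) = (vx + vy + k·ωz)/r = -0.9720/0.05 = -19.4400
ω₃ (RL) = (vx + vy − k·ωz)/r = -0.8280/0.05 = -16.5600
ω₄ (RR) = (vx − vy + k·ωz)/r = 0.2280/0.05 = 4.5600

(7.4400, -19.4400, -16.5600, 4.5600)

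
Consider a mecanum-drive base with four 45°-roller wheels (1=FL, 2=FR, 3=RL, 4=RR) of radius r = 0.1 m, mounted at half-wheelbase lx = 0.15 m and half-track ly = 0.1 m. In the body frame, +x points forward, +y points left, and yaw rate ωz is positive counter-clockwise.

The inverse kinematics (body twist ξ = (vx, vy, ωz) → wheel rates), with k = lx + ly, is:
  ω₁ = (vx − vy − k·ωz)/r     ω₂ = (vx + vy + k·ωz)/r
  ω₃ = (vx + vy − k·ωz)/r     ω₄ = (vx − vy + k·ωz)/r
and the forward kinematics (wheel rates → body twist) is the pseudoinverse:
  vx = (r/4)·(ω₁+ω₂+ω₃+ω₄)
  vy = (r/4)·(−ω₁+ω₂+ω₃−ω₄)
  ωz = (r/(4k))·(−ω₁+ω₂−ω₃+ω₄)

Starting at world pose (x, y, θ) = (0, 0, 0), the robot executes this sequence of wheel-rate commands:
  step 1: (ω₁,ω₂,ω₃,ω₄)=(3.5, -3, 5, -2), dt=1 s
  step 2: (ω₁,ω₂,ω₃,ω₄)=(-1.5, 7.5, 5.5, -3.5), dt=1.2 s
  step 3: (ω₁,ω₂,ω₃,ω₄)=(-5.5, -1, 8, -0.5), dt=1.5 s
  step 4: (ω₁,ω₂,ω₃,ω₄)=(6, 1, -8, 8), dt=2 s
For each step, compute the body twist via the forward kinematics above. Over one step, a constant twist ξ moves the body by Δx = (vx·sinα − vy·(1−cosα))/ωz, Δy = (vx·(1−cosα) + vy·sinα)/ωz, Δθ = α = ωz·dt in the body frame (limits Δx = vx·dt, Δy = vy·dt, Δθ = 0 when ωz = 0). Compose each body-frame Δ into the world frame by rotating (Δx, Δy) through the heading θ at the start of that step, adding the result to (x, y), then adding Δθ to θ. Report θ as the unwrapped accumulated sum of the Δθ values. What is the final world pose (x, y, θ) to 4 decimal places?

(0.6738, -1.0068, 0.2500)

step 1: ξ=(vx,vy,ωz)=(0.0875, 0.0125, -1.3500), dt=1.0 → body Δ=(0.0705, -0.0416, -1.3500) → world pose (0.0705, -0.0416, -1.3500)
step 2: ξ=(vx,vy,ωz)=(0.2000, 0.4500, 0.0000), dt=1.2 → body Δ=(0.2400, 0.5400, 0.0000) → world pose (0.6499, -0.1575, -1.3500)
step 3: ξ=(vx,vy,ωz)=(0.0250, 0.3250, -0.4000), dt=1.5 → body Δ=(0.1772, 0.4479, -0.6000) → world pose (1.1257, -0.2323, -1.9500)
step 4: ξ=(vx,vy,ωz)=(0.1750, -0.5250, 1.1000), dt=2.0 → body Δ=(0.8868, -0.1332, 2.2000) → world pose (0.6738, -1.0068, 0.2500)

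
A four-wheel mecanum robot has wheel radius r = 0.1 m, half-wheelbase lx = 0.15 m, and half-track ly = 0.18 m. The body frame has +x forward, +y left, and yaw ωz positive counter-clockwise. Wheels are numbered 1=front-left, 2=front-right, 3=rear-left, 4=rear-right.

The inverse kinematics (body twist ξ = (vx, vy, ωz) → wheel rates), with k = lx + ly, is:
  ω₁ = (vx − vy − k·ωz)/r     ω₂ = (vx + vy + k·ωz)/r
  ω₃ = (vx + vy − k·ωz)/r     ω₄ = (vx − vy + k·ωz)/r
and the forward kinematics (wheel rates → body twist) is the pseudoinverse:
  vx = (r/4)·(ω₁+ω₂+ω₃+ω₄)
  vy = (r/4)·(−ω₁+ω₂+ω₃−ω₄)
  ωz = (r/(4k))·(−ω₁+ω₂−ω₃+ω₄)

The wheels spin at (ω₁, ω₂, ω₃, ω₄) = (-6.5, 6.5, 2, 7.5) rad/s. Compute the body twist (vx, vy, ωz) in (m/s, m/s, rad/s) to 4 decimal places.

(0.2375, 0.1875, 1.4015)

k = lx + ly = 0.15 + 0.18 = 0.3300
ω₁+ω₂+ω₃+ω₄ = 9.5000  →  vx = (0.1/4)·9.5000 = 0.2375
−ω₁+ω₂+ω₃−ω₄ = 7.5000  →  vy = (0.1/4)·7.5000 = 0.1875
−ω₁+ω₂−ω₃+ω₄ = 18.5000  →  ωz = (0.1/1.3200)·18.5000 = 1.4015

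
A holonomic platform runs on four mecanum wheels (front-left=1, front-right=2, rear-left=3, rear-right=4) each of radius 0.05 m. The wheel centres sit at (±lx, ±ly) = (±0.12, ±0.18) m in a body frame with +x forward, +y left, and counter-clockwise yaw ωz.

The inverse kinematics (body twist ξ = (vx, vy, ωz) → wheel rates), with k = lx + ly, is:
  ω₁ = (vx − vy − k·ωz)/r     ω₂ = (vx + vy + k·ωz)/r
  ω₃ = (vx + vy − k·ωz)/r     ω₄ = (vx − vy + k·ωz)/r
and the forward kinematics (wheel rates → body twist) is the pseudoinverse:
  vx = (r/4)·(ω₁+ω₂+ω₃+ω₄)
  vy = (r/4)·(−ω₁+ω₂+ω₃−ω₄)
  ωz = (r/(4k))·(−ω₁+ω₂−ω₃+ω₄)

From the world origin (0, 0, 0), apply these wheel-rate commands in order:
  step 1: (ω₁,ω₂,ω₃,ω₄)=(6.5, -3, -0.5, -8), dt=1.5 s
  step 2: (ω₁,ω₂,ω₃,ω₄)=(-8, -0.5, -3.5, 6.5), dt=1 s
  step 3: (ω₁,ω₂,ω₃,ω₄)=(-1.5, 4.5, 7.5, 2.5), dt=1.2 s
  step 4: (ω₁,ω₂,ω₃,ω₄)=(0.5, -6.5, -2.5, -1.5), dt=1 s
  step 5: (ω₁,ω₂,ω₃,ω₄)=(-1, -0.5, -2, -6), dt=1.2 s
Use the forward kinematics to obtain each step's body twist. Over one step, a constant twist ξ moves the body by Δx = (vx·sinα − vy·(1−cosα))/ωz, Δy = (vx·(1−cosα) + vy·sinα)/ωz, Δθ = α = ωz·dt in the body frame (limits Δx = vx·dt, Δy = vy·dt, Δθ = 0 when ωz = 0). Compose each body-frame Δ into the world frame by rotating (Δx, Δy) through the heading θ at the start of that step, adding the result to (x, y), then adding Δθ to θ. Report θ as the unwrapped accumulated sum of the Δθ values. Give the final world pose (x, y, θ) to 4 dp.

step 1: ξ=(vx,vy,ωz)=(-0.0625, -0.0250, -0.7083), dt=1.5 → body Δ=(-0.0952, 0.0145, -1.0625) → world pose (-0.0952, 0.0145, -1.0625)
step 2: ξ=(vx,vy,ωz)=(-0.0688, -0.0312, 0.7292), dt=1.0 → body Δ=(-0.0519, -0.0525, 0.7292) → world pose (-0.1664, 0.0343, -0.3333)
step 3: ξ=(vx,vy,ωz)=(0.1625, 0.1375, 0.0417), dt=1.2 → body Δ=(0.1908, 0.1698, 0.0500) → world pose (0.0695, 0.1323, -0.2833)
step 4: ξ=(vx,vy,ωz)=(-0.1250, -0.1000, -0.2500), dt=1.0 → body Δ=(-0.1361, -0.0834, -0.2500) → world pose (-0.0845, 0.0902, -0.5333)
step 5: ξ=(vx,vy,ωz)=(-0.1188, 0.0563, -0.1458), dt=1.2 → body Δ=(-0.1359, 0.0796, -0.1750) → world pose (-0.1611, 0.2279, -0.7083)

(-0.1611, 0.2279, -0.7083)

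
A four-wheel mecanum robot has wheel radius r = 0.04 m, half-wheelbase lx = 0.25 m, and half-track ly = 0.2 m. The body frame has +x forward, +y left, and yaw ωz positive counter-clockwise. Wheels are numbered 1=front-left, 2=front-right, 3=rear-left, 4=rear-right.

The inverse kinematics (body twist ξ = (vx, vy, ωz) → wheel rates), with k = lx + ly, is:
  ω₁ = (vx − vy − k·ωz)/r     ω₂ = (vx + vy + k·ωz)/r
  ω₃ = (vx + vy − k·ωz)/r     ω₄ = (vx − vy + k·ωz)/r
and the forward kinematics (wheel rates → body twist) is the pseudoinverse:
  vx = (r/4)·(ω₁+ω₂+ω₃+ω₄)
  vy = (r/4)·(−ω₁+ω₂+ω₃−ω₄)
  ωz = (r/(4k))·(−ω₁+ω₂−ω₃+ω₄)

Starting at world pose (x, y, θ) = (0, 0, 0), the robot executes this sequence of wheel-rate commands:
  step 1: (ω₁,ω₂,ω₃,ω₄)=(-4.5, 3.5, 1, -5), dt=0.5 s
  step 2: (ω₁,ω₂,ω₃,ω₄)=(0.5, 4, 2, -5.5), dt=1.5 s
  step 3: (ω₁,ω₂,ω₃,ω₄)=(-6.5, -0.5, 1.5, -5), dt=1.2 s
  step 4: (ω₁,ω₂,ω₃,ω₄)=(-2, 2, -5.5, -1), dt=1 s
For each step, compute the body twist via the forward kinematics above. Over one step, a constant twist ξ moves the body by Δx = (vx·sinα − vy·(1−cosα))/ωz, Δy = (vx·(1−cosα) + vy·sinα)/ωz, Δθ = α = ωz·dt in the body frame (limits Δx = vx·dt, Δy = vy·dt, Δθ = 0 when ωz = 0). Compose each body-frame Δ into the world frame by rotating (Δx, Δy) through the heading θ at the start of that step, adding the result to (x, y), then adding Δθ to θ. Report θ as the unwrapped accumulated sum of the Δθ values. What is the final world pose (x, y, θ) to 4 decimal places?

(-0.1760, 0.3945, 0.0644)

step 1: ξ=(vx,vy,ωz)=(-0.0500, 0.1400, 0.0444), dt=0.5 → body Δ=(-0.0258, 0.0697, 0.0222) → world pose (-0.0258, 0.0697, 0.0222)
step 2: ξ=(vx,vy,ωz)=(0.0100, 0.1100, -0.0889), dt=1.5 → body Δ=(0.0259, 0.1635, -0.1333) → world pose (-0.0035, 0.2338, -0.1111)
step 3: ξ=(vx,vy,ωz)=(-0.1050, 0.1250, -0.0111), dt=1.2 → body Δ=(-0.1250, 0.1508, -0.0133) → world pose (-0.1110, 0.3975, -0.1244)
step 4: ξ=(vx,vy,ωz)=(-0.0650, -0.0050, 0.1889), dt=1.0 → body Δ=(-0.0641, -0.0111, 0.1889) → world pose (-0.1760, 0.3945, 0.0644)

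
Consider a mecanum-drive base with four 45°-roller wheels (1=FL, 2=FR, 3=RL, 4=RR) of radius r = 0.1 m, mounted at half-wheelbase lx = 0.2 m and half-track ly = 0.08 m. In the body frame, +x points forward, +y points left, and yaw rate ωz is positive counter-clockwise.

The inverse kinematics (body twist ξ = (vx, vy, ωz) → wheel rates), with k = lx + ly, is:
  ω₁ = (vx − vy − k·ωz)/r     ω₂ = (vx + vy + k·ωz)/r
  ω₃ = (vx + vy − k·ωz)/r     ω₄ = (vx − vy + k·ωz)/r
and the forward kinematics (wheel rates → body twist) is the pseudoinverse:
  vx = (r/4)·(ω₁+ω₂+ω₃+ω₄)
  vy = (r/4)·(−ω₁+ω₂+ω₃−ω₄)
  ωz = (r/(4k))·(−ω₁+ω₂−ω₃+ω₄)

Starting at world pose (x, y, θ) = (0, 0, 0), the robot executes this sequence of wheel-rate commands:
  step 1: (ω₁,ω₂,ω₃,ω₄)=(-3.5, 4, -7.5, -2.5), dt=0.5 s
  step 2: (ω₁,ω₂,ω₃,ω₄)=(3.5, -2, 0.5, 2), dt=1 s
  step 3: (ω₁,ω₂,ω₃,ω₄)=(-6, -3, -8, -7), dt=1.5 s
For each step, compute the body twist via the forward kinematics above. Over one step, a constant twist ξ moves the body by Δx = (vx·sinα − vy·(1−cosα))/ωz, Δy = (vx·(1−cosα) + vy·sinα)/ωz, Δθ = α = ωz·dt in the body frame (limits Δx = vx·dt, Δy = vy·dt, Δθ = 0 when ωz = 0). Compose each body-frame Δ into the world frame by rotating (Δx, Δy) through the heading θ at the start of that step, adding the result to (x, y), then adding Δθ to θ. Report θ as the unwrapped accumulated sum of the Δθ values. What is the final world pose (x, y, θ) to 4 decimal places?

(-0.7911, -0.4631, 0.7366)

step 1: ξ=(vx,vy,ωz)=(-0.2375, 0.0625, 1.1161), dt=0.5 → body Δ=(-0.1212, -0.0026, 0.5580) → world pose (-0.1212, -0.0026, 0.5580)
step 2: ξ=(vx,vy,ωz)=(0.1000, -0.1750, -0.3571), dt=1.0 → body Δ=(0.0670, -0.1890, -0.3571) → world pose (0.0357, -0.1275, 0.2009)
step 3: ξ=(vx,vy,ωz)=(-0.6000, 0.0500, 0.3571), dt=1.5 → body Δ=(-0.8772, -0.1639, 0.5357) → world pose (-0.7911, -0.4631, 0.7366)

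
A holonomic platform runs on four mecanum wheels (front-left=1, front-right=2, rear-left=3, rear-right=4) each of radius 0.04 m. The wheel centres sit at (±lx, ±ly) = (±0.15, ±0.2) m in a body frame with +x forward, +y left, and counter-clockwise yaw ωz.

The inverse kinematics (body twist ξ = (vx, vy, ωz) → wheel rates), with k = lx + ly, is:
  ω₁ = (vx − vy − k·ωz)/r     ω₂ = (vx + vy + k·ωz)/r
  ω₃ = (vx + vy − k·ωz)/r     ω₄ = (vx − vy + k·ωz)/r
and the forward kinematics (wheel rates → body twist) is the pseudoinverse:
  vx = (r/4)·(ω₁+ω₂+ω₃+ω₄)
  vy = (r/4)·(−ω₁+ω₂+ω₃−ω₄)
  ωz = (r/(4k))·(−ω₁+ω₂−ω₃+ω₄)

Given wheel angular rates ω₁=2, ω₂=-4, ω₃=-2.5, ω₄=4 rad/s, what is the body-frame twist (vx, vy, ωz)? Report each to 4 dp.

k = lx + ly = 0.15 + 0.2 = 0.3500
ω₁+ω₂+ω₃+ω₄ = -0.5000  →  vx = (0.04/4)·-0.5000 = -0.0050
−ω₁+ω₂+ω₃−ω₄ = -12.5000  →  vy = (0.04/4)·-12.5000 = -0.1250
−ω₁+ω₂−ω₃+ω₄ = 0.5000  →  ωz = (0.04/1.4000)·0.5000 = 0.0143

(-0.0050, -0.1250, 0.0143)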